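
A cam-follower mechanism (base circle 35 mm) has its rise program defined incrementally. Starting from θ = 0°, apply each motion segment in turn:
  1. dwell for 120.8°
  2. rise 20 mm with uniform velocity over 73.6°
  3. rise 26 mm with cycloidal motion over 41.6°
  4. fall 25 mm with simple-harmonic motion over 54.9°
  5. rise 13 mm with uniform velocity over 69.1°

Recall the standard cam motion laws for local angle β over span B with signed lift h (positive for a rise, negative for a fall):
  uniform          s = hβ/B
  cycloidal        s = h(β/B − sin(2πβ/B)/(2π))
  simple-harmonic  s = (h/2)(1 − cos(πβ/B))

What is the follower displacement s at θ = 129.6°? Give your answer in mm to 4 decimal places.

seg 1 [0°–120.8°] dwell: s stays 0.0000
seg 2 [120.8°–194.4°] uniform, h=20: θ=129.6° here. β=8.8, B=73.6. 20·8.8/73.6 = 2.3913 → s = 2.3913

2.3913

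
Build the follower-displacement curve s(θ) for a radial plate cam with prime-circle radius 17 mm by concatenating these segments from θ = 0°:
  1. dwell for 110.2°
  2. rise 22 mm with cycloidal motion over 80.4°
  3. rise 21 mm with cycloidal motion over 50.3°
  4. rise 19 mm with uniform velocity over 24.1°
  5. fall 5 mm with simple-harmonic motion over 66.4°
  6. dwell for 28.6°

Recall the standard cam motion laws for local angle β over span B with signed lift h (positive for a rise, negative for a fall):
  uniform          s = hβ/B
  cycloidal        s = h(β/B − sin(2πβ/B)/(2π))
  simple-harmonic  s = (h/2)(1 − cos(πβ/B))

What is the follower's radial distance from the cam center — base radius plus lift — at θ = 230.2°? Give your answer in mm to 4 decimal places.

seg 1 [0°–110.2°] dwell: s stays 0.0000
seg 2 [110.2°–190.6°] cycloidal, h=22: full span → s += 22 → s = 22.0000
seg 3 [190.6°–240.9°] cycloidal, h=21: θ=230.2° here. β=39.6, B=50.3. 21·(0.7873 − sin(2π·0.7873)/(2π)) = 19.7838 → s = 41.7838
radial distance = base radius + s = 17 + 41.7838 = 58.7838

58.7838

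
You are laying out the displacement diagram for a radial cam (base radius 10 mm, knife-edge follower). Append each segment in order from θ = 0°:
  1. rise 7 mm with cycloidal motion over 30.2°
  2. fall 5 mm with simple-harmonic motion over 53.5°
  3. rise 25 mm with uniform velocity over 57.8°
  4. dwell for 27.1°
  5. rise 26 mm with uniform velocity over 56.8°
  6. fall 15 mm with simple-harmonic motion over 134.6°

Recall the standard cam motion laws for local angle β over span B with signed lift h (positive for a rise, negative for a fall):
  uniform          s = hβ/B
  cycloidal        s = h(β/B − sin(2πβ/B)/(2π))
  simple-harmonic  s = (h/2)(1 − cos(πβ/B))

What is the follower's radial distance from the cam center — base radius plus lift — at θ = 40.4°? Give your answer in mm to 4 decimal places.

seg 1 [0°–30.2°] cycloidal, h=7: full span → s += 7 → s = 7.0000
seg 2 [30.2°–83.7°] simple-harmonic, h=-5: θ=40.4° here. β=10.2, B=53.5. -5/2·(1 − cos(π·0.1907)) = -0.4352 → s = 6.5648
radial distance = base radius + s = 10 + 6.5648 = 16.5648

16.5648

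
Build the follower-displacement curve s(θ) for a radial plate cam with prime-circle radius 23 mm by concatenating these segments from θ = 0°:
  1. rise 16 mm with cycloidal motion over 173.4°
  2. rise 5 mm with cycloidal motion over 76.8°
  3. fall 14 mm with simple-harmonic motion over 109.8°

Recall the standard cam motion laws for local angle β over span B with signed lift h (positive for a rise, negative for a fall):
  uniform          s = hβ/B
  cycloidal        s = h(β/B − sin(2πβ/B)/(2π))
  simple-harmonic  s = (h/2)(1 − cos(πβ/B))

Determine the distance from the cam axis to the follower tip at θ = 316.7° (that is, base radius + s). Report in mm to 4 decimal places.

seg 1 [0°–173.4°] cycloidal, h=16: full span → s += 16 → s = 16.0000
seg 2 [173.4°–250.2°] cycloidal, h=5: full span → s += 5 → s = 21.0000
seg 3 [250.2°–360°] simple-harmonic, h=-14: θ=316.7° here. β=66.5, B=109.8. -14/2·(1 − cos(π·0.6056)) = -9.2809 → s = 11.7191
radial distance = base radius + s = 23 + 11.7191 = 34.7191

34.7191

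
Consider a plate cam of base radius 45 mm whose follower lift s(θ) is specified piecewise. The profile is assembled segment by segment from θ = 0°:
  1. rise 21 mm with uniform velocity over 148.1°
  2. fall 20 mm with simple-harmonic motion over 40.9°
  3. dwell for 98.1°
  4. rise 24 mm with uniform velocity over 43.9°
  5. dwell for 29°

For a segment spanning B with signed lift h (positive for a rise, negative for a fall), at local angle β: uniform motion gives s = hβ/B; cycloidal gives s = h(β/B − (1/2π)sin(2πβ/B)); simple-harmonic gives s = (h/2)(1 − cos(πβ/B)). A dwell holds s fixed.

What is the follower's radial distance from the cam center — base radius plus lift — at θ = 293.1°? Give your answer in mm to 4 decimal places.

seg 1 [0°–148.1°] uniform, h=21: full span → s += 21 → s = 21.0000
seg 2 [148.1°–189°] simple-harmonic, h=-20: full span → s += -20 → s = 1.0000
seg 3 [189°–287.1°] dwell: s stays 1.0000
seg 4 [287.1°–331°] uniform, h=24: θ=293.1° here. β=6, B=43.9. 24·6/43.9 = 3.2802 → s = 4.2802
radial distance = base radius + s = 45 + 4.2802 = 49.2802

49.2802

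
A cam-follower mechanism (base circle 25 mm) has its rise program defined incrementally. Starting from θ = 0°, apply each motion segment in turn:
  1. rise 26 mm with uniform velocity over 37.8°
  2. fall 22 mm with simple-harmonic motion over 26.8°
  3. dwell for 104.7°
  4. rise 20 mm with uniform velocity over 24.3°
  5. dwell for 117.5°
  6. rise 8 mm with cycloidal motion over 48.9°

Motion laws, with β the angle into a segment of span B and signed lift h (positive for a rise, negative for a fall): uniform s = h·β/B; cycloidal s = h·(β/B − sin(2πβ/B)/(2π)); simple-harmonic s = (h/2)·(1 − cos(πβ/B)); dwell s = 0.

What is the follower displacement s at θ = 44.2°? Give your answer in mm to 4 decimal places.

seg 1 [0°–37.8°] uniform, h=26: full span → s += 26 → s = 26.0000
seg 2 [37.8°–64.6°] simple-harmonic, h=-22: θ=44.2° here. β=6.4, B=26.8. -22/2·(1 − cos(π·0.2388)) = -2.9532 → s = 23.0468

23.0468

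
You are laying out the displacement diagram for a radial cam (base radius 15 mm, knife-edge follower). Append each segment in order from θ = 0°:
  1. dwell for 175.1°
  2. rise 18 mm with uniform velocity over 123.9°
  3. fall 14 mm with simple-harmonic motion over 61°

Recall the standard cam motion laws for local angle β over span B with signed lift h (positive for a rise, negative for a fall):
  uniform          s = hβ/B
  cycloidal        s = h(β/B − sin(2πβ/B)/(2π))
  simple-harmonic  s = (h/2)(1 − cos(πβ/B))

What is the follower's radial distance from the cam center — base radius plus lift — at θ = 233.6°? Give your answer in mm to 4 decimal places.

seg 1 [0°–175.1°] dwell: s stays 0.0000
seg 2 [175.1°–299°] uniform, h=18: θ=233.6° here. β=58.5, B=123.9. 18·58.5/123.9 = 8.4988 → s = 8.4988
radial distance = base radius + s = 15 + 8.4988 = 23.4988

23.4988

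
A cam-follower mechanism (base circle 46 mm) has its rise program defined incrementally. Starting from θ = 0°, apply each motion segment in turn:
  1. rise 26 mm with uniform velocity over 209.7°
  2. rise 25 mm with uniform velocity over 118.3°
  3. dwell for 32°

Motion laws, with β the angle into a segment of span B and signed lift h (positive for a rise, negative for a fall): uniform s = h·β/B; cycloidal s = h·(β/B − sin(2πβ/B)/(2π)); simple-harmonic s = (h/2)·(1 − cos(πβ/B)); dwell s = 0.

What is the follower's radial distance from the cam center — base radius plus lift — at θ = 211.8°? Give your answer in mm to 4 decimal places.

seg 1 [0°–209.7°] uniform, h=26: full span → s += 26 → s = 26.0000
seg 2 [209.7°–328°] uniform, h=25: θ=211.8° here. β=2.1, B=118.3. 25·2.1/118.3 = 0.4438 → s = 26.4438
radial distance = base radius + s = 46 + 26.4438 = 72.4438

72.4438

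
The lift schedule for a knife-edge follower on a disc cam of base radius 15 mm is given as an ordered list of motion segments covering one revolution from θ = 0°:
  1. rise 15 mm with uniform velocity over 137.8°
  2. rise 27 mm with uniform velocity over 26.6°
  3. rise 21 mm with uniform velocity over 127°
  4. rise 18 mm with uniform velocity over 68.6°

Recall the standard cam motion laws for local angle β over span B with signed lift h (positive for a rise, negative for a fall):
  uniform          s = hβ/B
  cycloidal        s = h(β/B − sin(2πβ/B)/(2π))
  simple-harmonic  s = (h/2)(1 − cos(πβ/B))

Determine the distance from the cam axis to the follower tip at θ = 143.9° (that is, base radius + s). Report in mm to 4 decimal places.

seg 1 [0°–137.8°] uniform, h=15: full span → s += 15 → s = 15.0000
seg 2 [137.8°–164.4°] uniform, h=27: θ=143.9° here. β=6.1, B=26.6. 27·6.1/26.6 = 6.1917 → s = 21.1917
radial distance = base radius + s = 15 + 21.1917 = 36.1917

36.1917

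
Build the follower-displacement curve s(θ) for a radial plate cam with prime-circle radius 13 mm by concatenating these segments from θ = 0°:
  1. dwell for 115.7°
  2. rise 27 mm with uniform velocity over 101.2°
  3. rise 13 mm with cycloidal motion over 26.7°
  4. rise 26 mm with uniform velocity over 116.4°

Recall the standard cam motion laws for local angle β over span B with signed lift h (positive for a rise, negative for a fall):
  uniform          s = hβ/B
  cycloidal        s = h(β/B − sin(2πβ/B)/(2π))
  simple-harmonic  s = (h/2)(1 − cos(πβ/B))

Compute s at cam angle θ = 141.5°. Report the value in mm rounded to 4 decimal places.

seg 1 [0°–115.7°] dwell: s stays 0.0000
seg 2 [115.7°–216.9°] uniform, h=27: θ=141.5° here. β=25.8, B=101.2. 27·25.8/101.2 = 6.8834 → s = 6.8834

6.8834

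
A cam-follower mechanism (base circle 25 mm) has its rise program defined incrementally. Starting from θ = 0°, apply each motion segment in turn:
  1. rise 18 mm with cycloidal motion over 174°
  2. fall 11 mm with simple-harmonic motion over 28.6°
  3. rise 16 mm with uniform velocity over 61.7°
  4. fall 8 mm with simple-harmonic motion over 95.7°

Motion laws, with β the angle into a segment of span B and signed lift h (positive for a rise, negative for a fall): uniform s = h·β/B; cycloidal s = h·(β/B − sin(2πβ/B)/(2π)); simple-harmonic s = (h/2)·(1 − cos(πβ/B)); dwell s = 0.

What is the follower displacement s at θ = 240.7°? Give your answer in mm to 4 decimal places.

seg 1 [0°–174°] cycloidal, h=18: full span → s += 18 → s = 18.0000
seg 2 [174°–202.6°] simple-harmonic, h=-11: full span → s += -11 → s = 7.0000
seg 3 [202.6°–264.3°] uniform, h=16: θ=240.7° here. β=38.1, B=61.7. 16·38.1/61.7 = 9.8801 → s = 16.8801

16.8801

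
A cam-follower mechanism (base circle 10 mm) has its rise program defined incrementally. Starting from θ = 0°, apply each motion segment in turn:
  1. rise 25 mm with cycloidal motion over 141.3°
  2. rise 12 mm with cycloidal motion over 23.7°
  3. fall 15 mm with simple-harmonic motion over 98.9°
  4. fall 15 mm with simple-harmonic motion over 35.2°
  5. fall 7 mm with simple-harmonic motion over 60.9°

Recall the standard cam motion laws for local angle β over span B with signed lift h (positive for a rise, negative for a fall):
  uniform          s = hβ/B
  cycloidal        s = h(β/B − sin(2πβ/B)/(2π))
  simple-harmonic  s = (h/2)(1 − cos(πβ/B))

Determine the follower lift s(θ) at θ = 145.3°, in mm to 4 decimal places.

seg 1 [0°–141.3°] cycloidal, h=25: full span → s += 25 → s = 25.0000
seg 2 [141.3°–165°] cycloidal, h=12: θ=145.3° here. β=4, B=23.7. 12·(0.1688 − sin(2π·0.1688)/(2π)) = 0.3588 → s = 25.3588

25.3588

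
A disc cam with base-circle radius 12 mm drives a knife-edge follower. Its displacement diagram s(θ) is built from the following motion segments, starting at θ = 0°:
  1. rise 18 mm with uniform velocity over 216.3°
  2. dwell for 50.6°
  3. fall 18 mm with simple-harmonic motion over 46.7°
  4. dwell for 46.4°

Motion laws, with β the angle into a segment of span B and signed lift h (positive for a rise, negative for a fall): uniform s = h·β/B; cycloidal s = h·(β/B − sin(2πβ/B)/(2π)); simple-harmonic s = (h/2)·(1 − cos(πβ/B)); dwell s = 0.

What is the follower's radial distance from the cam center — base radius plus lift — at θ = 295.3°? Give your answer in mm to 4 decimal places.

seg 1 [0°–216.3°] uniform, h=18: full span → s += 18 → s = 18.0000
seg 2 [216.3°–266.9°] dwell: s stays 18.0000
seg 3 [266.9°–313.6°] simple-harmonic, h=-18: θ=295.3° here. β=28.4, B=46.7. -18/2·(1 − cos(π·0.6081)) = -11.9990 → s = 6.0010
radial distance = base radius + s = 12 + 6.0010 = 18.0010

18.0010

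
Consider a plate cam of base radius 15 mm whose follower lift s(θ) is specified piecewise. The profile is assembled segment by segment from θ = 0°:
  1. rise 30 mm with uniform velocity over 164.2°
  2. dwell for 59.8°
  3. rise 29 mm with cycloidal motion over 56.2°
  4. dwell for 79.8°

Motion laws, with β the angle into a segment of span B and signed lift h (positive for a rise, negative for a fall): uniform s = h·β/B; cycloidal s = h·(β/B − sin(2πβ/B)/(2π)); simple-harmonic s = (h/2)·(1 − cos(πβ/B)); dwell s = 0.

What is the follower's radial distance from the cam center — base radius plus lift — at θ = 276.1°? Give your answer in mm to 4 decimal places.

seg 1 [0°–164.2°] uniform, h=30: full span → s += 30 → s = 30.0000
seg 2 [164.2°–224°] dwell: s stays 30.0000
seg 3 [224°–280.2°] cycloidal, h=29: θ=276.1° here. β=52.1, B=56.2. 29·(0.9270 − sin(2π·0.9270)/(2π)) = 28.9267 → s = 58.9267
radial distance = base radius + s = 15 + 58.9267 = 73.9267

73.9267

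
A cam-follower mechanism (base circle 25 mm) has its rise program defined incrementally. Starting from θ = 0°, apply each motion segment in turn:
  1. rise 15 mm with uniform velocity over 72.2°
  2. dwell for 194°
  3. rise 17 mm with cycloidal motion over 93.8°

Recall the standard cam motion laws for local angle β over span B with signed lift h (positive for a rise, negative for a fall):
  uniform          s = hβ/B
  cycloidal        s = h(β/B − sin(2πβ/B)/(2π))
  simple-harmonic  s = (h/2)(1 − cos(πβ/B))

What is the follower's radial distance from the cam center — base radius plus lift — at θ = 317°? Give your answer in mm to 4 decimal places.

seg 1 [0°–72.2°] uniform, h=15: full span → s += 15 → s = 15.0000
seg 2 [72.2°–266.2°] dwell: s stays 15.0000
seg 3 [266.2°–360°] cycloidal, h=17: θ=317° here. β=50.8, B=93.8. 17·(0.5416 − sin(2π·0.5416)/(2π)) = 9.9056 → s = 24.9056
radial distance = base radius + s = 25 + 24.9056 = 49.9056

49.9056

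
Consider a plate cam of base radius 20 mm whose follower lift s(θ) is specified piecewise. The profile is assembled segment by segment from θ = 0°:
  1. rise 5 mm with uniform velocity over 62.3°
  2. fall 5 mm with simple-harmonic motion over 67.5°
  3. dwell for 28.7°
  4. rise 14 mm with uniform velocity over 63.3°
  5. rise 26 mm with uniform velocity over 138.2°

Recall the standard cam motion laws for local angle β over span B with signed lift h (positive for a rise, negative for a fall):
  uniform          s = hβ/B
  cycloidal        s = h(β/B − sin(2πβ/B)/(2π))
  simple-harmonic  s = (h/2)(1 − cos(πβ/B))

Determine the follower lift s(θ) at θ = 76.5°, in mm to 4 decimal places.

seg 1 [0°–62.3°] uniform, h=5: full span → s += 5 → s = 5.0000
seg 2 [62.3°–129.8°] simple-harmonic, h=-5: θ=76.5° here. β=14.2, B=67.5. -5/2·(1 − cos(π·0.2104)) = -0.5264 → s = 4.4736

4.4736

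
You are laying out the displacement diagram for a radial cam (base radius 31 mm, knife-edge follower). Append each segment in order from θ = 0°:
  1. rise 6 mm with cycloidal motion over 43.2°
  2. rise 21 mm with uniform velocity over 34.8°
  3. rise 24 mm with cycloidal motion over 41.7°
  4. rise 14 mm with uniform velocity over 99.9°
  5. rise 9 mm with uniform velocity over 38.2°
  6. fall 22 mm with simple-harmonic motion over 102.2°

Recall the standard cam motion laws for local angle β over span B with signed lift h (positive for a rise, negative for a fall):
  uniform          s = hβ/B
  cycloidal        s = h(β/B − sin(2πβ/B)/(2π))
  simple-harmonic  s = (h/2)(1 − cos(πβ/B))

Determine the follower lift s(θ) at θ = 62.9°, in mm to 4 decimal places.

seg 1 [0°–43.2°] cycloidal, h=6: full span → s += 6 → s = 6.0000
seg 2 [43.2°–78°] uniform, h=21: θ=62.9° here. β=19.7, B=34.8. 21·19.7/34.8 = 11.8879 → s = 17.8879

17.8879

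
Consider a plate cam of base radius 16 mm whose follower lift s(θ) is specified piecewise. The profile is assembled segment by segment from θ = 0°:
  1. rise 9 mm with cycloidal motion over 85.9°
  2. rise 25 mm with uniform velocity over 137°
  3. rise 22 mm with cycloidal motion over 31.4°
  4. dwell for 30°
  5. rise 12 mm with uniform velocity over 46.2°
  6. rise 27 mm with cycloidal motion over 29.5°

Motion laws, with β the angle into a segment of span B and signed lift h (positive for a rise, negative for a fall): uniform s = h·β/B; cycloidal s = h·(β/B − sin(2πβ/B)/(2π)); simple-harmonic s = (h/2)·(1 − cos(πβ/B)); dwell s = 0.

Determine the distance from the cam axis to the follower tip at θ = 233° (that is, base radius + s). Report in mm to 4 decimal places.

seg 1 [0°–85.9°] cycloidal, h=9: full span → s += 9 → s = 9.0000
seg 2 [85.9°–222.9°] uniform, h=25: full span → s += 25 → s = 34.0000
seg 3 [222.9°–254.3°] cycloidal, h=22: θ=233° here. β=10.1, B=31.4. 22·(0.3217 − sin(2π·0.3217)/(2π)) = 3.9239 → s = 37.9239
radial distance = base radius + s = 16 + 37.9239 = 53.9239

53.9239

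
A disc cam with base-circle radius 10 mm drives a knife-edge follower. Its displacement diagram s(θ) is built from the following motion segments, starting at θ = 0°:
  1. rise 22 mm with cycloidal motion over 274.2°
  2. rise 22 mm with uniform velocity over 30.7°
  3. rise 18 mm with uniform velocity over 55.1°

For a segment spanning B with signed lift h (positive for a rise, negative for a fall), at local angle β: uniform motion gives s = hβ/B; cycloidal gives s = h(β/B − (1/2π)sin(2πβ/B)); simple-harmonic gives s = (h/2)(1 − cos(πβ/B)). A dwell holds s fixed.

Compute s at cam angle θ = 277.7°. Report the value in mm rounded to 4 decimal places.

seg 1 [0°–274.2°] cycloidal, h=22: full span → s += 22 → s = 22.0000
seg 2 [274.2°–304.9°] uniform, h=22: θ=277.7° here. β=3.5, B=30.7. 22·3.5/30.7 = 2.5081 → s = 24.5081

24.5081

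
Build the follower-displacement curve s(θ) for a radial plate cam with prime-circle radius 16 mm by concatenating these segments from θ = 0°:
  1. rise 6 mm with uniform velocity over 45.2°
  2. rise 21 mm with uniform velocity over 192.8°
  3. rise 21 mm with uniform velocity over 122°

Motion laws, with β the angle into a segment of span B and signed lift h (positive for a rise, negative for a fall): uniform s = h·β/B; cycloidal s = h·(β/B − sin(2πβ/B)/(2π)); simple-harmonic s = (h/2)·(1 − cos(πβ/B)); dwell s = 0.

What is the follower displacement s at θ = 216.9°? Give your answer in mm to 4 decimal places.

seg 1 [0°–45.2°] uniform, h=6: full span → s += 6 → s = 6.0000
seg 2 [45.2°–238°] uniform, h=21: θ=216.9° here. β=171.7, B=192.8. 21·171.7/192.8 = 18.7018 → s = 24.7018

24.7018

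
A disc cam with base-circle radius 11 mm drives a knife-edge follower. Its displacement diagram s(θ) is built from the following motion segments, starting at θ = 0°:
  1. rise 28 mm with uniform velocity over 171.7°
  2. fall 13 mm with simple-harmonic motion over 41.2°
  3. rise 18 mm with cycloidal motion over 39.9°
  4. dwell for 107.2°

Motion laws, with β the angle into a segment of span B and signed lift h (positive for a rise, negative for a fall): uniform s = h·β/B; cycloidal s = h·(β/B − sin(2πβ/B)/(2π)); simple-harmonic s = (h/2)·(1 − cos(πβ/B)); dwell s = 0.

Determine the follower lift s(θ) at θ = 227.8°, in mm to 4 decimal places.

seg 1 [0°–171.7°] uniform, h=28: full span → s += 28 → s = 28.0000
seg 2 [171.7°–212.9°] simple-harmonic, h=-13: full span → s += -13 → s = 15.0000
seg 3 [212.9°–252.8°] cycloidal, h=18: θ=227.8° here. β=14.9, B=39.9. 18·(0.3734 − sin(2π·0.3734)/(2π)) = 4.6763 → s = 19.6763

19.6763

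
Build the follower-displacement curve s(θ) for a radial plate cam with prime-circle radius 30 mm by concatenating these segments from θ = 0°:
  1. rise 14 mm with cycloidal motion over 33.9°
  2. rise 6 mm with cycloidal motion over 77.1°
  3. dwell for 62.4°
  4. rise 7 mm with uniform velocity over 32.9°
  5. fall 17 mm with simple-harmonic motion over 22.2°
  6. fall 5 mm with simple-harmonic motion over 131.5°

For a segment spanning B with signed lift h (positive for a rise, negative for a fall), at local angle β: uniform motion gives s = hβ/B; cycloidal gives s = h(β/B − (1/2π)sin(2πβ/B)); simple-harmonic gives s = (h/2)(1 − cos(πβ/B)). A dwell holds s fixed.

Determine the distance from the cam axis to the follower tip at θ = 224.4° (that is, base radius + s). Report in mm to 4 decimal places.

seg 1 [0°–33.9°] cycloidal, h=14: full span → s += 14 → s = 14.0000
seg 2 [33.9°–111°] cycloidal, h=6: full span → s += 6 → s = 20.0000
seg 3 [111°–173.4°] dwell: s stays 20.0000
seg 4 [173.4°–206.3°] uniform, h=7: full span → s += 7 → s = 27.0000
seg 5 [206.3°–228.5°] simple-harmonic, h=-17: θ=224.4° here. β=18.1, B=22.2. -17/2·(1 − cos(π·0.8153)) = -15.6090 → s = 11.3910
radial distance = base radius + s = 30 + 11.3910 = 41.3910

41.3910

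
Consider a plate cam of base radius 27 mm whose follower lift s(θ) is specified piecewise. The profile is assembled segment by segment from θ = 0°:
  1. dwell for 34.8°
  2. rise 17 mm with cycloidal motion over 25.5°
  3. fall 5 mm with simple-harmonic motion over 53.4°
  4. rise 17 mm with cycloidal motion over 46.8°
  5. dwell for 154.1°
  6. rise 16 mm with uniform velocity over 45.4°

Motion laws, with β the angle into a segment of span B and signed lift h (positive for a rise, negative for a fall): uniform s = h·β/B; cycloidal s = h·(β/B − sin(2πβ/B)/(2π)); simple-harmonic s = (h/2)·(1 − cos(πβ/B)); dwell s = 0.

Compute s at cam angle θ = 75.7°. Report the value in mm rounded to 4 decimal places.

seg 1 [0°–34.8°] dwell: s stays 0.0000
seg 2 [34.8°–60.3°] cycloidal, h=17: full span → s += 17 → s = 17.0000
seg 3 [60.3°–113.7°] simple-harmonic, h=-5: θ=75.7° here. β=15.4, B=53.4. -5/2·(1 − cos(π·0.2884)) = -0.9578 → s = 16.0422

16.0422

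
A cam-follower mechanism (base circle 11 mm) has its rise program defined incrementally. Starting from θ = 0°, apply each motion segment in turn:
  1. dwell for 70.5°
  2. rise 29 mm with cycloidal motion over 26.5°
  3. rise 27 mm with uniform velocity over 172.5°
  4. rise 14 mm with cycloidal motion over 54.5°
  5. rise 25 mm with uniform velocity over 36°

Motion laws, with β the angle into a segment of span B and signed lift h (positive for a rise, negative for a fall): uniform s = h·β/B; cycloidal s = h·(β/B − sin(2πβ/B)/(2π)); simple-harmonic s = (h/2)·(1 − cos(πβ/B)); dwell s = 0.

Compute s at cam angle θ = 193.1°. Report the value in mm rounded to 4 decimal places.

seg 1 [0°–70.5°] dwell: s stays 0.0000
seg 2 [70.5°–97°] cycloidal, h=29: full span → s += 29 → s = 29.0000
seg 3 [97°–269.5°] uniform, h=27: θ=193.1° here. β=96.1, B=172.5. 27·96.1/172.5 = 15.0417 → s = 44.0417

44.0417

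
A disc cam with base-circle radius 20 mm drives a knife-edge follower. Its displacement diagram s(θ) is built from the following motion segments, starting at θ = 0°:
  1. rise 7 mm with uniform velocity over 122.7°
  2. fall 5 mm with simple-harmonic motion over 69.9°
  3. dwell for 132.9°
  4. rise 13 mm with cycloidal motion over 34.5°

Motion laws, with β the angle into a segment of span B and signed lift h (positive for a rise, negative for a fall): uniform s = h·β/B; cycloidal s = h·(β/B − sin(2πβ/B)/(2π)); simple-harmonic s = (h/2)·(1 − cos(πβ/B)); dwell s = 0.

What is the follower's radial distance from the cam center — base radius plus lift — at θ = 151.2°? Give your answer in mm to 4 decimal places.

seg 1 [0°–122.7°] uniform, h=7: full span → s += 7 → s = 7.0000
seg 2 [122.7°–192.6°] simple-harmonic, h=-5: θ=151.2° here. β=28.5, B=69.9. -5/2·(1 − cos(π·0.4077)) = -1.7854 → s = 5.2146
radial distance = base radius + s = 20 + 5.2146 = 25.2146

25.2146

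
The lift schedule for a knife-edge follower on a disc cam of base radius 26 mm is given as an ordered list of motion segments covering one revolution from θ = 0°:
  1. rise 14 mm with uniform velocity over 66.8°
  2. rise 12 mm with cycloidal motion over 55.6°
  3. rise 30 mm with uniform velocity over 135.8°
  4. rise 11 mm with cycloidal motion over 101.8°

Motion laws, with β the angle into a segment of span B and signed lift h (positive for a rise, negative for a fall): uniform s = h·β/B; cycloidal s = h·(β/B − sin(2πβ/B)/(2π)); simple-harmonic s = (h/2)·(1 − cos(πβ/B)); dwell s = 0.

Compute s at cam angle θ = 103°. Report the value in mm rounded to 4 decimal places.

seg 1 [0°–66.8°] uniform, h=14: full span → s += 14 → s = 14.0000
seg 2 [66.8°–122.4°] cycloidal, h=12: θ=103° here. β=36.2, B=55.6. 12·(0.6511 − sin(2π·0.6511)/(2π)) = 9.3656 → s = 23.3656

23.3656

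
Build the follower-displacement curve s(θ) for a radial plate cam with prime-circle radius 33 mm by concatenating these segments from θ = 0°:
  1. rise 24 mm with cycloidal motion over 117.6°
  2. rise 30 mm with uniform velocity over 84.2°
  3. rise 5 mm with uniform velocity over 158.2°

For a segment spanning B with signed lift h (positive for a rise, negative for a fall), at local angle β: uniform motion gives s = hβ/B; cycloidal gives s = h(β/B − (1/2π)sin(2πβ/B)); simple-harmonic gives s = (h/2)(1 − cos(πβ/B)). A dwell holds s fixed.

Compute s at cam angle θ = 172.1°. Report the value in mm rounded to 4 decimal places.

seg 1 [0°–117.6°] cycloidal, h=24: full span → s += 24 → s = 24.0000
seg 2 [117.6°–201.8°] uniform, h=30: θ=172.1° here. β=54.5, B=84.2. 30·54.5/84.2 = 19.4181 → s = 43.4181

43.4181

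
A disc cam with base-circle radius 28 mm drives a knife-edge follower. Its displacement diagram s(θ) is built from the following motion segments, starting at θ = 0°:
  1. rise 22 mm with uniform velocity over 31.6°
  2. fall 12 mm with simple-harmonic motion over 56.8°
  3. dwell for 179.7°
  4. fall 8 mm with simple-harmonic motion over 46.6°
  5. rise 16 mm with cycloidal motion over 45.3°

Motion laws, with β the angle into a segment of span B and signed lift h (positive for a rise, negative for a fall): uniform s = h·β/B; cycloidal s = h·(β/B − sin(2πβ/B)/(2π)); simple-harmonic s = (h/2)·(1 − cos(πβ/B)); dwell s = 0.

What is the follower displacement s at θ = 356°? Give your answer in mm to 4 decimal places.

seg 1 [0°–31.6°] uniform, h=22: full span → s += 22 → s = 22.0000
seg 2 [31.6°–88.4°] simple-harmonic, h=-12: full span → s += -12 → s = 10.0000
seg 3 [88.4°–268.1°] dwell: s stays 10.0000
seg 4 [268.1°–314.7°] simple-harmonic, h=-8: full span → s += -8 → s = 2.0000
seg 5 [314.7°–360°] cycloidal, h=16: θ=356° here. β=41.3, B=45.3. 16·(0.9117 − sin(2π·0.9117)/(2π)) = 15.9286 → s = 17.9286

17.9286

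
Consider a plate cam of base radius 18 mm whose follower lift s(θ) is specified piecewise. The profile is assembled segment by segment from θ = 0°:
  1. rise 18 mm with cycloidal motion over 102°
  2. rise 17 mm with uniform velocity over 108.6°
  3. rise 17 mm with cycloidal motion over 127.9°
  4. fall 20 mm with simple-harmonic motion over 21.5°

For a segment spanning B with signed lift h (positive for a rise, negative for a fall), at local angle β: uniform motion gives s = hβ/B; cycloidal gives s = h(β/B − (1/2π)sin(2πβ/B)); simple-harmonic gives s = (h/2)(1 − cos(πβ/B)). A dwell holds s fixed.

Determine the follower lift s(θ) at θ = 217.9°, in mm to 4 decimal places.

seg 1 [0°–102°] cycloidal, h=18: full span → s += 18 → s = 18.0000
seg 2 [102°–210.6°] uniform, h=17: full span → s += 17 → s = 35.0000
seg 3 [210.6°–338.5°] cycloidal, h=17: θ=217.9° here. β=7.3, B=127.9. 17·(0.0571 − sin(2π·0.0571)/(2π)) = 0.0207 → s = 35.0207

35.0207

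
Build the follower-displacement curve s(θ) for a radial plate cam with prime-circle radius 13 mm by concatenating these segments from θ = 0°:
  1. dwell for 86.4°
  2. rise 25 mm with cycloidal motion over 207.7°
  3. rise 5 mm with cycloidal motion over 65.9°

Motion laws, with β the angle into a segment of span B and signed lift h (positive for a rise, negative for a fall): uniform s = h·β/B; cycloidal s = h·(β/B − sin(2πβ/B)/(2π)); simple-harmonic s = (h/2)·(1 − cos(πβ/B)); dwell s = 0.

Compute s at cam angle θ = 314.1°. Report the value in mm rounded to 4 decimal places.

seg 1 [0°–86.4°] dwell: s stays 0.0000
seg 2 [86.4°–294.1°] cycloidal, h=25: full span → s += 25 → s = 25.0000
seg 3 [294.1°–360°] cycloidal, h=5: θ=314.1° here. β=20, B=65.9. 5·(0.3035 − sin(2π·0.3035)/(2π)) = 0.7662 → s = 25.7662

25.7662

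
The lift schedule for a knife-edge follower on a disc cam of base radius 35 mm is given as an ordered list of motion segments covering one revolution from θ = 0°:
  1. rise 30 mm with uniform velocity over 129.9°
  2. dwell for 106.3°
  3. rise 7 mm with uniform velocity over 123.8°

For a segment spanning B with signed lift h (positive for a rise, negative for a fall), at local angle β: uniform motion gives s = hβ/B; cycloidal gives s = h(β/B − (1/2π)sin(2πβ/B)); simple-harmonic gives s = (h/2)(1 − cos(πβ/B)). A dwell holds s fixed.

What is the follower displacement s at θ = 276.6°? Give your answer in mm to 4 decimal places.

seg 1 [0°–129.9°] uniform, h=30: full span → s += 30 → s = 30.0000
seg 2 [129.9°–236.2°] dwell: s stays 30.0000
seg 3 [236.2°–360°] uniform, h=7: θ=276.6° here. β=40.4, B=123.8. 7·40.4/123.8 = 2.2843 → s = 32.2843

32.2843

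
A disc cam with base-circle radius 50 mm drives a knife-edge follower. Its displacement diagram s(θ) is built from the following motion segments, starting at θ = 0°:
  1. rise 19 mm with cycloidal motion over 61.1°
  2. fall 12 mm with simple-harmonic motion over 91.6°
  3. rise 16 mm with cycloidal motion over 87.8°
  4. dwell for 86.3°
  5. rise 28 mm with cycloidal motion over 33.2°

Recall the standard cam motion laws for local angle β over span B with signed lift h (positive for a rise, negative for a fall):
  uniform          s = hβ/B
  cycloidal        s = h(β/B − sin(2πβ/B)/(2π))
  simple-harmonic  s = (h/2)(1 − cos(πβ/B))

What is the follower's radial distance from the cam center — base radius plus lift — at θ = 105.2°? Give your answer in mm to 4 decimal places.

seg 1 [0°–61.1°] cycloidal, h=19: full span → s += 19 → s = 19.0000
seg 2 [61.1°–152.7°] simple-harmonic, h=-12: θ=105.2° here. β=44.1, B=91.6. -12/2·(1 − cos(π·0.4814)) = -5.6504 → s = 13.3496
radial distance = base radius + s = 50 + 13.3496 = 63.3496

63.3496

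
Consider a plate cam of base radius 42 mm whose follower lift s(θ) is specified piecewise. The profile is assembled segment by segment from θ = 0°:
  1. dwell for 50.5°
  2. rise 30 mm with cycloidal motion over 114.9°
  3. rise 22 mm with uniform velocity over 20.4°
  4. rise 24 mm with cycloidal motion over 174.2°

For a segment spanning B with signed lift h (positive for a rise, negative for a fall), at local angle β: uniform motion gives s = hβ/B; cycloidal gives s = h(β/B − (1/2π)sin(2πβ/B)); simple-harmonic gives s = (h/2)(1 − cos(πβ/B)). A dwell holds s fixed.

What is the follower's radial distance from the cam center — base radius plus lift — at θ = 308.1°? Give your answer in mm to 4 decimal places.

seg 1 [0°–50.5°] dwell: s stays 0.0000
seg 2 [50.5°–165.4°] cycloidal, h=30: full span → s += 30 → s = 30.0000
seg 3 [165.4°–185.8°] uniform, h=22: full span → s += 22 → s = 52.0000
seg 4 [185.8°–360°] cycloidal, h=24: θ=308.1° here. β=122.3, B=174.2. 24·(0.7021 − sin(2π·0.7021)/(2π)) = 20.4974 → s = 72.4974
radial distance = base radius + s = 42 + 72.4974 = 114.4974

114.4974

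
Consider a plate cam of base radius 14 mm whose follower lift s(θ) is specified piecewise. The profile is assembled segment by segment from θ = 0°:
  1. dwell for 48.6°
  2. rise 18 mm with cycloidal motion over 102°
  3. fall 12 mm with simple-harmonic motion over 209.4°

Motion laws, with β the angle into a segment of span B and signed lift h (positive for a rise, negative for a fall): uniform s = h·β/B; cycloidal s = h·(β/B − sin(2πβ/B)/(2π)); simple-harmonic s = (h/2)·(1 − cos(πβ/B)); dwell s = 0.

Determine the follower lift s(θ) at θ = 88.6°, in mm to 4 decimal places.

seg 1 [0°–48.6°] dwell: s stays 0.0000
seg 2 [48.6°–150.6°] cycloidal, h=18: θ=88.6° here. β=40, B=102. 18·(0.3922 − sin(2π·0.3922)/(2π)) = 5.2628 → s = 5.2628

5.2628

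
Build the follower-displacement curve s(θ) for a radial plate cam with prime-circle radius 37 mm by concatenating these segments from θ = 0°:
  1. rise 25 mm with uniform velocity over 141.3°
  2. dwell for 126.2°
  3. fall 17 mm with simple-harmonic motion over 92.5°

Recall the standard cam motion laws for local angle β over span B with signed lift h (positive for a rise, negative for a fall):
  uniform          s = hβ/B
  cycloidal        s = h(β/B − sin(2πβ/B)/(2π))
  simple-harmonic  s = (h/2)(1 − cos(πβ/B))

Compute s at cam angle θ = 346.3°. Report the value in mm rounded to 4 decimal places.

seg 1 [0°–141.3°] uniform, h=25: full span → s += 25 → s = 25.0000
seg 2 [141.3°–267.5°] dwell: s stays 25.0000
seg 3 [267.5°–360°] simple-harmonic, h=-17: θ=346.3° here. β=78.8, B=92.5. -17/2·(1 − cos(π·0.8519)) = -16.0964 → s = 8.9036

8.9036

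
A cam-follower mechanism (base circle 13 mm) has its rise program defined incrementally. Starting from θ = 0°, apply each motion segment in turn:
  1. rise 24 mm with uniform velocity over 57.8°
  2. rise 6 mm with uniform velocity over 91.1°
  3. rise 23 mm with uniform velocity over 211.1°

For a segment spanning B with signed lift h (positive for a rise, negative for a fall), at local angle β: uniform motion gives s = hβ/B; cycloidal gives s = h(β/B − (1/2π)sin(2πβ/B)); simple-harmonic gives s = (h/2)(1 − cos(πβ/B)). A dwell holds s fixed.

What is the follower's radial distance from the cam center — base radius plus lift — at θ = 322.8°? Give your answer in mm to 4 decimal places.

seg 1 [0°–57.8°] uniform, h=24: full span → s += 24 → s = 24.0000
seg 2 [57.8°–148.9°] uniform, h=6: full span → s += 6 → s = 30.0000
seg 3 [148.9°–360°] uniform, h=23: θ=322.8° here. β=173.9, B=211.1. 23·173.9/211.1 = 18.9469 → s = 48.9469
radial distance = base radius + s = 13 + 48.9469 = 61.9469

61.9469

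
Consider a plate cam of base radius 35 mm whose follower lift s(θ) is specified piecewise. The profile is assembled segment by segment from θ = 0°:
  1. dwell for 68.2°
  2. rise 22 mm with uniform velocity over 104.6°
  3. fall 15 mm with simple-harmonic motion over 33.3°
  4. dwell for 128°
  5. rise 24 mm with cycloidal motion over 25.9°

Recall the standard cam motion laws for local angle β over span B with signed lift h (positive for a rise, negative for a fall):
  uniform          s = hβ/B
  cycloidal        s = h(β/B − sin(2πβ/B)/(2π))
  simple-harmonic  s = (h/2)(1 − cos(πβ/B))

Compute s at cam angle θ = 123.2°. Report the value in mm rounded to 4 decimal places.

seg 1 [0°–68.2°] dwell: s stays 0.0000
seg 2 [68.2°–172.8°] uniform, h=22: θ=123.2° here. β=55, B=104.6. 22·55/104.6 = 11.5679 → s = 11.5679

11.5679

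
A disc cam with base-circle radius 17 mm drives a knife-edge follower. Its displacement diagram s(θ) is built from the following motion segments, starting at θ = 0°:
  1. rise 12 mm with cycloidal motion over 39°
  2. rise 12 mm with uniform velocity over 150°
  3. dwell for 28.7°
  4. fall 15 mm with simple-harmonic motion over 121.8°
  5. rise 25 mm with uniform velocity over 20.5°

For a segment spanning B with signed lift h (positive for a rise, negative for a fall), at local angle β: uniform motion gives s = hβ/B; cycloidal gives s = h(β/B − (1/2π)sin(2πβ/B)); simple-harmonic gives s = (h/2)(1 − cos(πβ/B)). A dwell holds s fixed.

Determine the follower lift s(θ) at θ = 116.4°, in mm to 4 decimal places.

seg 1 [0°–39°] cycloidal, h=12: full span → s += 12 → s = 12.0000
seg 2 [39°–189°] uniform, h=12: θ=116.4° here. β=77.4, B=150. 12·77.4/150 = 6.1920 → s = 18.1920

18.1920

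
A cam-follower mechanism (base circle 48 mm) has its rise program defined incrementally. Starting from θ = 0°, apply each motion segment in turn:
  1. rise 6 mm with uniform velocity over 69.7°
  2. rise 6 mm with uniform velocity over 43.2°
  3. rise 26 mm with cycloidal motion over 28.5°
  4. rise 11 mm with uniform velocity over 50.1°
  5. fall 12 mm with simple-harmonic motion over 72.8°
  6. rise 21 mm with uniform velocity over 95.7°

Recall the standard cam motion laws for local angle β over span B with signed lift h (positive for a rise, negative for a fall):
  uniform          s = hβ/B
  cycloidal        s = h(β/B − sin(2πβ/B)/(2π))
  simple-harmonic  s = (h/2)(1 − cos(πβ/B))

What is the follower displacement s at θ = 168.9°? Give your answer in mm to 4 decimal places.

seg 1 [0°–69.7°] uniform, h=6: full span → s += 6 → s = 6.0000
seg 2 [69.7°–112.9°] uniform, h=6: full span → s += 6 → s = 12.0000
seg 3 [112.9°–141.4°] cycloidal, h=26: full span → s += 26 → s = 38.0000
seg 4 [141.4°–191.5°] uniform, h=11: θ=168.9° here. β=27.5, B=50.1. 11·27.5/50.1 = 6.0379 → s = 44.0379

44.0379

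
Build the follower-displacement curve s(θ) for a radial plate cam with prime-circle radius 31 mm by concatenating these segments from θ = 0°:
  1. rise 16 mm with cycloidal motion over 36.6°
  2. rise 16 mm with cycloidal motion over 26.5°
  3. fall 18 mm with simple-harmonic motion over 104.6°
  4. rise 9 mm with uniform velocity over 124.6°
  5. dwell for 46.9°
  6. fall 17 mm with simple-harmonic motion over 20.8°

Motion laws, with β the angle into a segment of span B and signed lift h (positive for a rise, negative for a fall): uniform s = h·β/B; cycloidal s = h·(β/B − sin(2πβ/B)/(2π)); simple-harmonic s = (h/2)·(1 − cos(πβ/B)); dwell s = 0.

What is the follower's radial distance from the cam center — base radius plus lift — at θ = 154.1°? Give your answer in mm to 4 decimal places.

seg 1 [0°–36.6°] cycloidal, h=16: full span → s += 16 → s = 16.0000
seg 2 [36.6°–63.1°] cycloidal, h=16: full span → s += 16 → s = 32.0000
seg 3 [63.1°–167.7°] simple-harmonic, h=-18: θ=154.1° here. β=91, B=104.6. -18/2·(1 − cos(π·0.8700)) = -17.2596 → s = 14.7404
radial distance = base radius + s = 31 + 14.7404 = 45.7404

45.7404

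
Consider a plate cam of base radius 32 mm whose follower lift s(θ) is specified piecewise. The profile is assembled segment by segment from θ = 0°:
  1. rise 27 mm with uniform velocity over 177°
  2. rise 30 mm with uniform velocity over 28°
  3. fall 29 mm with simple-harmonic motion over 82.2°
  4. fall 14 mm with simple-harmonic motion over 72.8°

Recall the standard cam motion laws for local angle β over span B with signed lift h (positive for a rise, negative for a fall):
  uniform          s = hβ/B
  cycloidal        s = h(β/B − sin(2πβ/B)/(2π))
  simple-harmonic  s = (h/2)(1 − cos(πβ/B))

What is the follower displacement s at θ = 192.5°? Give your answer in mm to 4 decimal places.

seg 1 [0°–177°] uniform, h=27: full span → s += 27 → s = 27.0000
seg 2 [177°–205°] uniform, h=30: θ=192.5° here. β=15.5, B=28. 30·15.5/28 = 16.6071 → s = 43.6071

43.6071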